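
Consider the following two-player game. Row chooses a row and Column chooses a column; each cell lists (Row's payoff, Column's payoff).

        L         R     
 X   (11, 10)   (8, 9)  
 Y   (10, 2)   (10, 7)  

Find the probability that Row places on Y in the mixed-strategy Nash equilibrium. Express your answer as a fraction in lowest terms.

1/6

Row's mix p on X must make Column indifferent between L and R.
Column's payoff from L: 10p + 2(1−p). From R: 9p + 7(1−p).
Set equal: 1p = 5(1−p) → p = 5/6.
Probability on Y is 1 − 5/6 = 1/6.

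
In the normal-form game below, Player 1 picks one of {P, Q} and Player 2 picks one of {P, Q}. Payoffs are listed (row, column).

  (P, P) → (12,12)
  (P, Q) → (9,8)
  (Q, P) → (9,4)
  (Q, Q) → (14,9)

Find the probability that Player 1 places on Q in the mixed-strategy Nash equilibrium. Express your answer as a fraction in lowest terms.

Player 1's mix p on P must make Player 2 indifferent between P and Q.
Player 2's payoff from P: 12p + 4(1−p). From Q: 8p + 9(1−p).
Set equal: 4p = 5(1−p) → p = 5/9.
Probability on Q is 1 − 5/9 = 4/9.

4/9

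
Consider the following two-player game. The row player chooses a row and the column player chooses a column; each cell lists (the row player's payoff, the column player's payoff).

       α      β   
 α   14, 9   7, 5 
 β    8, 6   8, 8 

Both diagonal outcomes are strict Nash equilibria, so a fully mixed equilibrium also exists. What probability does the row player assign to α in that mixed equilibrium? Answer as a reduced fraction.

1/3

The row player's mix p on α must make the column player indifferent between α and β.
The column player's payoff from α: 9p + 6(1−p). From β: 5p + 8(1−p).
Set equal: 4p = 2(1−p) → p = 2/6 = 1/3.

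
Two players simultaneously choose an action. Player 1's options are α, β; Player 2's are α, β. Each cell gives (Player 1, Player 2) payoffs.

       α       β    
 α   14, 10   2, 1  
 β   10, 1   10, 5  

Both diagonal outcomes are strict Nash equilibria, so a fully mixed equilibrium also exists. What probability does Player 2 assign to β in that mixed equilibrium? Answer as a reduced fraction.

Player 2's mix q on α must make Player 1 indifferent between α and β.
Player 1's payoff from α: 14q + 2(1−q). From β: 10q + 10(1−q).
Set equal: 4q = 8(1−q) → q = 8/12 = 2/3.
Probability on β is 1 − 2/3 = 1/3.

1/3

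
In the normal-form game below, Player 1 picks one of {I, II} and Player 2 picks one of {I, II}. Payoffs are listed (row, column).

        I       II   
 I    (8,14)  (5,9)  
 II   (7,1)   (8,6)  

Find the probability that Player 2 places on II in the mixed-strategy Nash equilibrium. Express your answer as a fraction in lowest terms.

Player 2's mix q on I must make Player 1 indifferent between I and II.
Player 1's payoff from I: 8q + 5(1−q). From II: 7q + 8(1−q).
Set equal: 1q = 3(1−q) → q = 3/4.
Probability on II is 1 − 3/4 = 1/4.

1/4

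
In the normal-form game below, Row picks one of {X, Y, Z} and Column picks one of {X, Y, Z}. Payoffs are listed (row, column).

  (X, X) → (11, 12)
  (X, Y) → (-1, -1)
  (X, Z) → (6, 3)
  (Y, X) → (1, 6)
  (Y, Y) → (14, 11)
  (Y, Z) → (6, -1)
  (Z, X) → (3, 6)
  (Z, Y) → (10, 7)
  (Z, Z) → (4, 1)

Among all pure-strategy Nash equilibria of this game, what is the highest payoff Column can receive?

Both X is a pure NE (Row: 11 ≥ 3; Column: 12 ≥ 3). Column gets 12.
Both Y is a pure NE (Row: 14 ≥ 10; Column: 11 ≥ 6). Column gets 11.
Every other cell has a profitable deviation for at least one player. Highest of {12, 11} is 12.

12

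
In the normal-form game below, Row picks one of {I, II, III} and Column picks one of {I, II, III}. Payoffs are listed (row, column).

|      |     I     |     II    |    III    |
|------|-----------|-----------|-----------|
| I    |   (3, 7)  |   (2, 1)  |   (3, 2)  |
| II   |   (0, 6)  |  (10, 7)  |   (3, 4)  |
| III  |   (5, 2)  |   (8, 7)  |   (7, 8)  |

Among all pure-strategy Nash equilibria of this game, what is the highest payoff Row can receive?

10

Both II is a pure NE (Row: 10 ≥ 8; Column: 7 ≥ 6). Row gets 10.
Both III is a pure NE (Row: 7 ≥ 3; Column: 8 ≥ 7). Row gets 7.
Every other cell has a profitable deviation for at least one player. Highest of {10, 7} is 10.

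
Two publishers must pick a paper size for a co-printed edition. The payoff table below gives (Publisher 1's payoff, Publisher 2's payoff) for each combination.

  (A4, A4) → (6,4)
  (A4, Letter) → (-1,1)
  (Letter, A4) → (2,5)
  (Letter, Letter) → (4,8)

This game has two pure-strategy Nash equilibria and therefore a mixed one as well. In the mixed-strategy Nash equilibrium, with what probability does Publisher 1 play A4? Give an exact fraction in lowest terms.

1/2

Publisher 1's mix p on A4 must make Publisher 2 indifferent between A4 and Letter.
Publisher 2's payoff from A4: 4p + 5(1−p). From Letter: 1p + 8(1−p).
Set equal: 3p = 3(1−p) → p = 3/6 = 1/2.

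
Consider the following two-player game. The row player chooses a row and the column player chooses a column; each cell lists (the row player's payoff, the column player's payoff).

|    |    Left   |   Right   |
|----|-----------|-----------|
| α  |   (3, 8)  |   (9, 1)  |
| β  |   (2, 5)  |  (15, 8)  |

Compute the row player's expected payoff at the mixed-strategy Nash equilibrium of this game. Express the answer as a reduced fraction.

The column player mixes with probability q on Left, chosen so the row player is indifferent: 3q + 9(1−q) = 2q + 15(1−q) gives q = 6/7.
The row player's expected payoff (from either row, since indifferent) is 3·6/7 + 9·1/7 = 27/7.

27/7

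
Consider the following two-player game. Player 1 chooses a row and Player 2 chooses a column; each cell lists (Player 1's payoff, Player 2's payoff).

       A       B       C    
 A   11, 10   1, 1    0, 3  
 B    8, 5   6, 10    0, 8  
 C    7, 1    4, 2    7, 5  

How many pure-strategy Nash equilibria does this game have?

3

Both A: Player 1 gets 11 (best alternative 8); Player 2 gets 10 (best alternative 3). Neither deviates — NE.
Both B: Player 1 gets 6 (best alternative 4); Player 2 gets 10 (best alternative 8). Neither deviates — NE.
Both C: Player 1 gets 7 (best alternative 0); Player 2 gets 5 (best alternative 2). Neither deviates — NE.
(B, C) is not a NE: Player 1 would switch to C (7 > 0).
No other cell survives both best-response checks, so there are 3 pure NE.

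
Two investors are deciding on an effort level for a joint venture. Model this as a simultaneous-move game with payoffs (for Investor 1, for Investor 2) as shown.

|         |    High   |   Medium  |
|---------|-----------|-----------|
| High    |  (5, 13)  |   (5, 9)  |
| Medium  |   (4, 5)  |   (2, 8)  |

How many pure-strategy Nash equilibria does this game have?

1

Both High: Investor 1 gets 5 (best alternative 4); Investor 2 gets 13 (best alternative 9). Neither deviates — NE.
Both Medium is not a NE: Investor 1 would switch to High (5 > 2).
No other cell survives both best-response checks, so there is 1 pure NE.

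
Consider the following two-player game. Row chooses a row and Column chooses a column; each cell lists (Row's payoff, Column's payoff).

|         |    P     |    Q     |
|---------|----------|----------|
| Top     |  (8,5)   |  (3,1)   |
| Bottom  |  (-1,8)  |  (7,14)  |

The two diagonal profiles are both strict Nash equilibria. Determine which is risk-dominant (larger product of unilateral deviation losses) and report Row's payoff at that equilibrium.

At (Top, P): Row loses 8 − (-1) = 9 by deviating; Column loses 5 − 1 = 4. Product = 9·4 = 36.
At (Bottom, Q): Row loses 7 − 3 = 4 by deviating; Column loses 14 − 8 = 6. Product = 4·6 = 24.
36 > 24, so (Top, P) is risk-dominant. Row's payoff there is 8.

8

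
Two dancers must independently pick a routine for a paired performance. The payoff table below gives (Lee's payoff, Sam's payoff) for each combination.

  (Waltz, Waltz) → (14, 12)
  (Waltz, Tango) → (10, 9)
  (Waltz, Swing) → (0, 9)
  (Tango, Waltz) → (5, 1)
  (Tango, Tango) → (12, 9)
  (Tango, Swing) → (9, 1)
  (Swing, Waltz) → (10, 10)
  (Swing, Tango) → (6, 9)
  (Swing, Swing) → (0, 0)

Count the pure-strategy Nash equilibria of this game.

2

Both Waltz: Lee gets 14 (best alternative 10); Sam gets 12 (best alternative 9). Neither deviates — NE.
Both Tango: Lee gets 12 (best alternative 10); Sam gets 9 (best alternative 1). Neither deviates — NE.
Both Swing is not a NE: Lee would switch to Tango (9 > 0).
No other cell survives both best-response checks, so there are 2 pure NE.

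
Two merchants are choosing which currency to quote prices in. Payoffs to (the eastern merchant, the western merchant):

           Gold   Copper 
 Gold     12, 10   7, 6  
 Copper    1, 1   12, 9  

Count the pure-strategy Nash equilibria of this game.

Both Gold: the eastern merchant gets 12 (best alternative 1); the western merchant gets 10 (best alternative 6). Neither deviates — NE.
Both Copper: the eastern merchant gets 12 (best alternative 7); the western merchant gets 9 (best alternative 1). Neither deviates — NE.
(Copper, Gold) is not a NE: the eastern merchant would switch to Gold (12 > 1).
No other cell survives both best-response checks, so there are 2 pure NE.

2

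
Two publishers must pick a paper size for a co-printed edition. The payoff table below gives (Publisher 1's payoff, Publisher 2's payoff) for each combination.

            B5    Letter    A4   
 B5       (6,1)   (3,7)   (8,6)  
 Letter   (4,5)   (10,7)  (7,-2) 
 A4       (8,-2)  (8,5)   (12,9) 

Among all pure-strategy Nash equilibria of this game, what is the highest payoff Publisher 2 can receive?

Both Letter is a pure NE (Publisher 1: 10 ≥ 8; Publisher 2: 7 ≥ 5). Publisher 2 gets 7.
Both A4 is a pure NE (Publisher 1: 12 ≥ 8; Publisher 2: 9 ≥ 5). Publisher 2 gets 9.
Every other cell has a profitable deviation for at least one player. Highest of {7, 9} is 9.

9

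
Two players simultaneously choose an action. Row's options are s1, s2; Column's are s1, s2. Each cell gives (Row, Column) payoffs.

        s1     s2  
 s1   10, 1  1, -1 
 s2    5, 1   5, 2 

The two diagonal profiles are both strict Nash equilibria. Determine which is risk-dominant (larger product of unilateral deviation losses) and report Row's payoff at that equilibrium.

At both s1: Row loses 10 − 5 = 5 by deviating; Column loses 1 − (-1) = 2. Product = 5·2 = 10.
At both s2: Row loses 5 − 1 = 4 by deviating; Column loses 2 − 1 = 1. Product = 4·1 = 4.
10 > 4, so both s1 is risk-dominant. Row's payoff there is 10.

10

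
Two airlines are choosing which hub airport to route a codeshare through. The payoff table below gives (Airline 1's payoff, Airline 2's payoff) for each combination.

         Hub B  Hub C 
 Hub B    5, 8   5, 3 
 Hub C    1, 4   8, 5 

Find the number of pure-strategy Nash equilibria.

2

Both Hub B: Airline 1 gets 5 (best alternative 1); Airline 2 gets 8 (best alternative 3). Neither deviates — NE.
Both Hub C: Airline 1 gets 8 (best alternative 5); Airline 2 gets 5 (best alternative 4). Neither deviates — NE.
(Hub C, Hub B) is not a NE: Airline 1 would switch to Hub B (5 > 1).
No other cell survives both best-response checks, so there are 2 pure NE.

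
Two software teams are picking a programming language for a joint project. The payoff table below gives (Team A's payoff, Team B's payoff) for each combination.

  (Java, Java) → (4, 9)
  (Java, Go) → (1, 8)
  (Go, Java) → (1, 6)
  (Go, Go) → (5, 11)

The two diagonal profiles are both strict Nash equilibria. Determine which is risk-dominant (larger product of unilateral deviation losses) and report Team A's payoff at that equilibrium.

5

At both Java: Team A loses 4 − 1 = 3 by deviating; Team B loses 9 − 8 = 1. Product = 3·1 = 3.
At both Go: Team A loses 5 − 1 = 4 by deviating; Team B loses 11 − 6 = 5. Product = 4·5 = 20.
20 > 3, so both Go is risk-dominant. Team A's payoff there is 5.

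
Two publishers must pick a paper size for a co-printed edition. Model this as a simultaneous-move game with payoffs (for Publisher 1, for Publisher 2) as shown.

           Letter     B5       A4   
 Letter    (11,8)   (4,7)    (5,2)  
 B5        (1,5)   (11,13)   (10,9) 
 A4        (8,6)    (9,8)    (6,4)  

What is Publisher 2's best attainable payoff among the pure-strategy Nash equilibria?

Both Letter is a pure NE (Publisher 1: 11 ≥ 8; Publisher 2: 8 ≥ 7). Publisher 2 gets 8.
Both B5 is a pure NE (Publisher 1: 11 ≥ 9; Publisher 2: 13 ≥ 9). Publisher 2 gets 13.
Every other cell has a profitable deviation for at least one player. Highest of {8, 13} is 13.

13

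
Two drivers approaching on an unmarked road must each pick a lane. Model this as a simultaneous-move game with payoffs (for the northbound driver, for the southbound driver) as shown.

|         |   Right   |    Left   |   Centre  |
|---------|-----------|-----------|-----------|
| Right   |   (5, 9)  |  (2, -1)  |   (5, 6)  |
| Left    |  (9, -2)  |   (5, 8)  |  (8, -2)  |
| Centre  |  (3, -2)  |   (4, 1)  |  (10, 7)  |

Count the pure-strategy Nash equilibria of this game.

Both Left: the northbound driver gets 5 (best alternative 4); the southbound driver gets 8 (best alternative -2). Neither deviates — NE.
Both Centre: the northbound driver gets 10 (best alternative 8); the southbound driver gets 7 (best alternative 1). Neither deviates — NE.
Both Right is not a NE: the northbound driver would switch to Left (9 > 5).
No other cell survives both best-response checks, so there are 2 pure NE.

2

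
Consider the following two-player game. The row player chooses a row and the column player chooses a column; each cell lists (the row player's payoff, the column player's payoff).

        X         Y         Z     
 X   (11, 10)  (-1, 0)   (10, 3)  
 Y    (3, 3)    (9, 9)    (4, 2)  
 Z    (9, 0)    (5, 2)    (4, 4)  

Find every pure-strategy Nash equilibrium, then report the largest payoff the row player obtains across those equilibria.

11

Both X is a pure NE (the row player: 11 ≥ 9; the column player: 10 ≥ 3). The row player gets 11.
Both Y is a pure NE (the row player: 9 ≥ 5; the column player: 9 ≥ 3). The row player gets 9.
Every other cell has a profitable deviation for at least one player. Highest of {11, 9} is 11.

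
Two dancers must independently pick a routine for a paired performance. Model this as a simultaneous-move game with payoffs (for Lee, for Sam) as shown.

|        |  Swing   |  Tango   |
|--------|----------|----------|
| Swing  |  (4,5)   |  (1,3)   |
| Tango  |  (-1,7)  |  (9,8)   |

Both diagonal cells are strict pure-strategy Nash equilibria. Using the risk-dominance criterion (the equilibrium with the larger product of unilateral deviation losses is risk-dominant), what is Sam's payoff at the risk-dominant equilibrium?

5

At both Swing: Lee loses 4 − (-1) = 5 by deviating; Sam loses 5 − 3 = 2. Product = 5·2 = 10.
At both Tango: Lee loses 9 − 1 = 8 by deviating; Sam loses 8 − 7 = 1. Product = 8·1 = 8.
10 > 8, so both Swing is risk-dominant. Sam's payoff there is 5.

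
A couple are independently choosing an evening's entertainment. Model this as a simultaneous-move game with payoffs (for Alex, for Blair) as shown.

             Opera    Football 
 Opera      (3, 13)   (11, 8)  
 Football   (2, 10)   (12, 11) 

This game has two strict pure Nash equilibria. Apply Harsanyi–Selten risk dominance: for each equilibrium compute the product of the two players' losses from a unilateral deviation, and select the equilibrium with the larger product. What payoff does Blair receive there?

At both Opera: Alex loses 3 − 2 = 1 by deviating; Blair loses 13 − 8 = 5. Product = 1·5 = 5.
At both Football: Alex loses 12 − 11 = 1 by deviating; Blair loses 11 − 10 = 1. Product = 1·1 = 1.
5 > 1, so both Opera is risk-dominant. Blair's payoff there is 13.

13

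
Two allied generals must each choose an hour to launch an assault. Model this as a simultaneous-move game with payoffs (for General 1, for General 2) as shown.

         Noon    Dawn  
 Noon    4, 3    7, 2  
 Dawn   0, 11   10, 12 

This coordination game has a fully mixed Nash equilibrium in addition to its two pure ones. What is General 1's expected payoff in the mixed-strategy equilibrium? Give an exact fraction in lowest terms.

40/7

General 2 mixes with probability q on Noon, chosen so General 1 is indifferent: 4q + 7(1−q) = 0q + 10(1−q) gives q = 3/7.
General 1's expected payoff (from either row, since indifferent) is 4·3/7 + 7·4/7 = 40/7.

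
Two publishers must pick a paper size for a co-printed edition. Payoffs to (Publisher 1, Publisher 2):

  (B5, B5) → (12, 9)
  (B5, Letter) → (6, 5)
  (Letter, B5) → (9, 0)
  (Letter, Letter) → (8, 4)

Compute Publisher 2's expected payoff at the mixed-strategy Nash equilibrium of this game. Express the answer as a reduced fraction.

9/2

Publisher 1 mixes with probability p on B5, chosen so Publisher 2 is indifferent: 9p + 0(1−p) = 5p + 4(1−p) gives p = 1/2.
Publisher 2's expected payoff is 9·1/2 + 0·1/2 = 9/2.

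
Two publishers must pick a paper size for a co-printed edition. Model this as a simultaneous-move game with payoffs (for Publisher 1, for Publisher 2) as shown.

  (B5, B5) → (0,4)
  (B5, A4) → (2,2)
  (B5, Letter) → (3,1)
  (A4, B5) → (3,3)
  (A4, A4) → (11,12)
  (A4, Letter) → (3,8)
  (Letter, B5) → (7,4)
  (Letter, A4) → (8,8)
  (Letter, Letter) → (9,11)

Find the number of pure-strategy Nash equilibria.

2

Both A4: Publisher 1 gets 11 (best alternative 8); Publisher 2 gets 12 (best alternative 8). Neither deviates — NE.
Both Letter: Publisher 1 gets 9 (best alternative 3); Publisher 2 gets 11 (best alternative 8). Neither deviates — NE.
Both B5 is not a NE: Publisher 1 would switch to Letter (7 > 0).
No other cell survives both best-response checks, so there are 2 pure NE.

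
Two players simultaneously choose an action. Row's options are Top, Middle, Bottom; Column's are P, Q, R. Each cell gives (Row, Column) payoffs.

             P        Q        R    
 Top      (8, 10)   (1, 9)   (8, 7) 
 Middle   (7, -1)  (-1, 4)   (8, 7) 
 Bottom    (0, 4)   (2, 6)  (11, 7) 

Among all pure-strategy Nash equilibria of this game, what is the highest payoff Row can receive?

11

(Top, P) is a pure NE (Row: 8 ≥ 7; Column: 10 ≥ 9). Row gets 8.
(Bottom, R) is a pure NE (Row: 11 ≥ 8; Column: 7 ≥ 6). Row gets 11.
Every other cell has a profitable deviation for at least one player. Highest of {8, 11} is 11.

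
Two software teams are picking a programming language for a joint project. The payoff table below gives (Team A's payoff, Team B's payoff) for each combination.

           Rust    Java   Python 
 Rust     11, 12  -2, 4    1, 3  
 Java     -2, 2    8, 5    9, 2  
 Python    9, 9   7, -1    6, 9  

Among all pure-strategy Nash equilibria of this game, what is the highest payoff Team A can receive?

Both Rust is a pure NE (Team A: 11 ≥ 9; Team B: 12 ≥ 4). Team A gets 11.
Both Java is a pure NE (Team A: 8 ≥ 7; Team B: 5 ≥ 2). Team A gets 8.
Every other cell has a profitable deviation for at least one player. Highest of {11, 8} is 11.

11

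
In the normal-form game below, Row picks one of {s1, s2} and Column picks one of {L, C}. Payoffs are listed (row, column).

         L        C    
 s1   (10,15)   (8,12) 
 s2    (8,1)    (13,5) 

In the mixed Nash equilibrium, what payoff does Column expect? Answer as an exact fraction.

Row mixes with probability p on s1, chosen so Column is indifferent: 15p + 1(1−p) = 12p + 5(1−p) gives p = 4/7.
Column's expected payoff is 15·4/7 + 1·3/7 = 9.

9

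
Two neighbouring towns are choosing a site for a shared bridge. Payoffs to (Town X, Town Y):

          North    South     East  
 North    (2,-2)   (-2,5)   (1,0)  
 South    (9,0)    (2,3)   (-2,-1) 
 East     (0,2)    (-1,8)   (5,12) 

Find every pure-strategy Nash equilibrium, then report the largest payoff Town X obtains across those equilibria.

Both South is a pure NE (Town X: 2 ≥ -1; Town Y: 3 ≥ 0). Town X gets 2.
Both East is a pure NE (Town X: 5 ≥ 1; Town Y: 12 ≥ 8). Town X gets 5.
Every other cell has a profitable deviation for at least one player. Highest of {2, 5} is 5.

5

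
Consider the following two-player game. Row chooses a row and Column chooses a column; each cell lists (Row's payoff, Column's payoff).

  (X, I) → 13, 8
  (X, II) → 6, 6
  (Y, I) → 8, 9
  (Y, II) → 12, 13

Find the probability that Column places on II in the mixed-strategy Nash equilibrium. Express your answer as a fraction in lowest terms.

Column's mix q on I must make Row indifferent between X and Y.
Row's payoff from X: 13q + 6(1−q). From Y: 8q + 12(1−q).
Set equal: 5q = 6(1−q) → q = 6/11.
Probability on II is 1 − 6/11 = 5/11.

5/11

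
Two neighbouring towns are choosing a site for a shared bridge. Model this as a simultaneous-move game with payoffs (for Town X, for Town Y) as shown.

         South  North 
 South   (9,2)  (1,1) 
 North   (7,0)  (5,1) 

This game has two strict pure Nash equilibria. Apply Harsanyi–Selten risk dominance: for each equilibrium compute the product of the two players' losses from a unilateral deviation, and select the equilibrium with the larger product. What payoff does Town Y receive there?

At both South: Town X loses 9 − 7 = 2 by deviating; Town Y loses 2 − 1 = 1. Product = 2·1 = 2.
At both North: Town X loses 5 − 1 = 4 by deviating; Town Y loses 1 − 0 = 1. Product = 4·1 = 4.
4 > 2, so both North is risk-dominant. Town Y's payoff there is 1.

1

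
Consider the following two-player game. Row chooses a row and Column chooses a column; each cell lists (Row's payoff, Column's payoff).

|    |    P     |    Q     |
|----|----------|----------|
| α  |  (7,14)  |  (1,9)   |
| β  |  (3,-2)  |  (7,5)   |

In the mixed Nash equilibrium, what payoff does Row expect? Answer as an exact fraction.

23/5

Column mixes with probability q on P, chosen so Row is indifferent: 7q + 1(1−q) = 3q + 7(1−q) gives q = 3/5.
Row's expected payoff (from either row, since indifferent) is 7·3/5 + 1·2/5 = 23/5.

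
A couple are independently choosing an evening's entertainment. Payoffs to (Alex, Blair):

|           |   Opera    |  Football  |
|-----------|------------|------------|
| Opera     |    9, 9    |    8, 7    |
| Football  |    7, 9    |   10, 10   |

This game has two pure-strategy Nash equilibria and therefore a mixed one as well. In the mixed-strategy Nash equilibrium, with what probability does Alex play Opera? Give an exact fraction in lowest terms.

Alex's mix p on Opera must make Blair indifferent between Opera and Football.
Blair's payoff from Opera: 9p + 9(1−p). From Football: 7p + 10(1−p).
Set equal: 2p = 1(1−p) → p = 1/3.

1/3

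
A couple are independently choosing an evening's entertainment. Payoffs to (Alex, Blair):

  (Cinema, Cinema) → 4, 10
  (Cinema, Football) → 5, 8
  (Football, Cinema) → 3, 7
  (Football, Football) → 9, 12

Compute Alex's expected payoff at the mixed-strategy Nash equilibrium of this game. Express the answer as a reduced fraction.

Blair mixes with probability q on Cinema, chosen so Alex is indifferent: 4q + 5(1−q) = 3q + 9(1−q) gives q = 4/5.
Alex's expected payoff (from either row, since indifferent) is 4·4/5 + 5·1/5 = 21/5.

21/5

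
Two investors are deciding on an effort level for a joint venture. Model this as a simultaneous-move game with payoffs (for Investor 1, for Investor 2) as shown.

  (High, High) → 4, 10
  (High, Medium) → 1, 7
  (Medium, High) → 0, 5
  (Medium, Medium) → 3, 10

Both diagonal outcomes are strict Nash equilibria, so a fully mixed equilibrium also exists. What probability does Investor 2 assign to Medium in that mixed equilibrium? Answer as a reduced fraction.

2/3

Investor 2's mix q on High must make Investor 1 indifferent between High and Medium.
Investor 1's payoff from High: 4q + 1(1−q). From Medium: 0q + 3(1−q).
Set equal: 4q = 2(1−q) → q = 2/6 = 1/3.
Probability on Medium is 1 − 1/3 = 2/3.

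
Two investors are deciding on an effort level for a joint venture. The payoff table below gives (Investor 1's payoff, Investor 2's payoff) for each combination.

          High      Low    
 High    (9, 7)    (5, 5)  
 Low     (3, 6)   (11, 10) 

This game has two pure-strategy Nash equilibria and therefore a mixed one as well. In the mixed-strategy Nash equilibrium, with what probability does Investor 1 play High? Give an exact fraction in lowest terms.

Investor 1's mix p on High must make Investor 2 indifferent between High and Low.
Investor 2's payoff from High: 7p + 6(1−p). From Low: 5p + 10(1−p).
Set equal: 2p = 4(1−p) → p = 4/6 = 2/3.

2/3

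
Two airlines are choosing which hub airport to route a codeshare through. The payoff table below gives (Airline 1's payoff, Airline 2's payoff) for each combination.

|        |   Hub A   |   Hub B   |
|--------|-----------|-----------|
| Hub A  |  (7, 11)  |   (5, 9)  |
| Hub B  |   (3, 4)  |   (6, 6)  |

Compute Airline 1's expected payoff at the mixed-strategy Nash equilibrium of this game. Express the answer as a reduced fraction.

Airline 2 mixes with probability q on Hub A, chosen so Airline 1 is indifferent: 7q + 5(1−q) = 3q + 6(1−q) gives q = 1/5.
Airline 1's expected payoff (from either row, since indifferent) is 7·1/5 + 5·4/5 = 27/5.

27/5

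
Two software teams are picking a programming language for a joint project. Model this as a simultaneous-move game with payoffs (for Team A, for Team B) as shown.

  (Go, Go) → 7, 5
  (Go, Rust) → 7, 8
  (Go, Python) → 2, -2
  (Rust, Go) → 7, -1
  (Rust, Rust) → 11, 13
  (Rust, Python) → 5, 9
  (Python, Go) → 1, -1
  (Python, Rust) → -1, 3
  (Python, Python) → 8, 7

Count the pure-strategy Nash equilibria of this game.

2

Both Rust: Team A gets 11 (best alternative 7); Team B gets 13 (best alternative 9). Neither deviates — NE.
Both Python: Team A gets 8 (best alternative 5); Team B gets 7 (best alternative 3). Neither deviates — NE.
Both Go is not a NE: Team B would switch to Rust (8 > 5).
No other cell survives both best-response checks, so there are 2 pure NE.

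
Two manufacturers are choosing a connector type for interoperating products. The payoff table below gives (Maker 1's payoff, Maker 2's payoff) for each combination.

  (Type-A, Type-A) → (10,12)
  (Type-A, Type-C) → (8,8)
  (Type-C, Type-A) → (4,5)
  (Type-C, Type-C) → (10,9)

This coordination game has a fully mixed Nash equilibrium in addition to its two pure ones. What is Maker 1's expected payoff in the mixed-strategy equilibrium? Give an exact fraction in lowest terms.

Maker 2 mixes with probability q on Type-A, chosen so Maker 1 is indifferent: 10q + 8(1−q) = 4q + 10(1−q) gives q = 1/4.
Maker 1's expected payoff (from either row, since indifferent) is 10·1/4 + 8·3/4 = 17/2.

17/2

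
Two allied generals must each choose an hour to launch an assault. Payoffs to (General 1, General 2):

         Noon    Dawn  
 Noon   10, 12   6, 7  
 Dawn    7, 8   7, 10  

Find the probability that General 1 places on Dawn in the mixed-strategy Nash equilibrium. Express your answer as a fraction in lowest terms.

General 1's mix p on Noon must make General 2 indifferent between Noon and Dawn.
General 2's payoff from Noon: 12p + 8(1−p). From Dawn: 7p + 10(1−p).
Set equal: 5p = 2(1−p) → p = 2/7.
Probability on Dawn is 1 − 2/7 = 5/7.

5/7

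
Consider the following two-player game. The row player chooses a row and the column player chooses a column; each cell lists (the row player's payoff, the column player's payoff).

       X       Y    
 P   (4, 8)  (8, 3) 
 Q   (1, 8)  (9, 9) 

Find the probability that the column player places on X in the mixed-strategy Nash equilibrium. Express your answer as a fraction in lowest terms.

1/4

The column player's mix q on X must make the row player indifferent between P and Q.
The row player's payoff from P: 4q + 8(1−q). From Q: 1q + 9(1−q).
Set equal: 3q = 1(1−q) → q = 1/4.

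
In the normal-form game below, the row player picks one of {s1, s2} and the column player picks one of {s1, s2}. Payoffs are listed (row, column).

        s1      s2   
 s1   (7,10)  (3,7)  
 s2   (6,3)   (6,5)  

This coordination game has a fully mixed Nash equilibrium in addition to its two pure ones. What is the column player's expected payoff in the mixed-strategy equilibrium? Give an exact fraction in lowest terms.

The row player mixes with probability p on s1, chosen so the column player is indifferent: 10p + 3(1−p) = 7p + 5(1−p) gives p = 2/5.
The column player's expected payoff is 10·2/5 + 3·3/5 = 29/5.

29/5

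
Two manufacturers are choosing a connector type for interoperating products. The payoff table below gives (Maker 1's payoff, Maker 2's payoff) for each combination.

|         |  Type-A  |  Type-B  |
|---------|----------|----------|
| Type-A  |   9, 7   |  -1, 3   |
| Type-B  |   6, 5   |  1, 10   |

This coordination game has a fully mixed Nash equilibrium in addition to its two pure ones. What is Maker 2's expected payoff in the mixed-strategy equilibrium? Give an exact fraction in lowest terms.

55/9

Maker 1 mixes with probability p on Type-A, chosen so Maker 2 is indifferent: 7p + 5(1−p) = 3p + 10(1−p) gives p = 5/9.
Maker 2's expected payoff is 7·5/9 + 5·4/9 = 55/9.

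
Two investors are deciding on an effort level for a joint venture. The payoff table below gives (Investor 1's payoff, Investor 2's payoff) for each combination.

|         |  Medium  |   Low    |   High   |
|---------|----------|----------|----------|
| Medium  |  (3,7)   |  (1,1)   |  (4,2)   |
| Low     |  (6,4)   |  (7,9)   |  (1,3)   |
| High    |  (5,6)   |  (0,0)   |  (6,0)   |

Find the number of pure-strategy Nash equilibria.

Both Low: Investor 1 gets 7 (best alternative 1); Investor 2 gets 9 (best alternative 4). Neither deviates — NE.
Both Medium is not a NE: Investor 1 would switch to Low (6 > 3).
No other cell survives both best-response checks, so there is 1 pure NE.

1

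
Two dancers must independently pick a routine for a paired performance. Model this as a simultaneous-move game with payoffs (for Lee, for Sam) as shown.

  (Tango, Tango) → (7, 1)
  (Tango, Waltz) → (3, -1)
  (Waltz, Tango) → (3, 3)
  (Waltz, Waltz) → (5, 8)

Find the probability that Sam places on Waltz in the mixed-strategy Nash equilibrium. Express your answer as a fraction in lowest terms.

Sam's mix q on Tango must make Lee indifferent between Tango and Waltz.
Lee's payoff from Tango: 7q + 3(1−q). From Waltz: 3q + 5(1−q).
Set equal: 4q = 2(1−q) → q = 2/6 = 1/3.
Probability on Waltz is 1 − 1/3 = 2/3.

2/3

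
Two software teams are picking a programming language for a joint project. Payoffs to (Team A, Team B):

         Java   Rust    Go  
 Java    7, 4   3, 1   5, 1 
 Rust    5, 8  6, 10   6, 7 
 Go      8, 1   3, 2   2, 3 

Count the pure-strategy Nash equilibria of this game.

1

Both Rust: Team A gets 6 (best alternative 3); Team B gets 10 (best alternative 8). Neither deviates — NE.
Both Go is not a NE: Team A would switch to Rust (6 > 2).
No other cell survives both best-response checks, so there is 1 pure NE.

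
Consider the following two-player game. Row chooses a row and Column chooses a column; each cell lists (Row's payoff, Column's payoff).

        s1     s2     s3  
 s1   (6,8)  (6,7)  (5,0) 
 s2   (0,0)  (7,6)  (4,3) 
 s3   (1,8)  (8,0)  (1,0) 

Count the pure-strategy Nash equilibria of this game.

Both s1: Row gets 6 (best alternative 1); Column gets 8 (best alternative 7). Neither deviates — NE.
Both s3 is not a NE: Row would switch to s1 (5 > 1).
No other cell survives both best-response checks, so there is 1 pure NE.

1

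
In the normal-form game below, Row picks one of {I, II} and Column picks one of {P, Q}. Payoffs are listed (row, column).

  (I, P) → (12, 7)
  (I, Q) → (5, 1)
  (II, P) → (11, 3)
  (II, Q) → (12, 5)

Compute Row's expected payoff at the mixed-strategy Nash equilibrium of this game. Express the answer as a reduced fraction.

Column mixes with probability q on P, chosen so Row is indifferent: 12q + 5(1−q) = 11q + 12(1−q) gives q = 7/8.
Row's expected payoff (from either row, since indifferent) is 12·7/8 + 5·1/8 = 89/8.

89/8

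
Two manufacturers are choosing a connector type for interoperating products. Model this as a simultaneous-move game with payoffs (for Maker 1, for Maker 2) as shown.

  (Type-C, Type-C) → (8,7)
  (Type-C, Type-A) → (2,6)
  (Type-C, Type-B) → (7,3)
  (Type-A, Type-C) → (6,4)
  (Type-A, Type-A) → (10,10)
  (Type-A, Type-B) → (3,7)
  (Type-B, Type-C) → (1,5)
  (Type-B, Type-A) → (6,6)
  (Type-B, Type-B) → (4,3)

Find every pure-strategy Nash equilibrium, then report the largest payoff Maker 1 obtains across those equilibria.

Both Type-C is a pure NE (Maker 1: 8 ≥ 6; Maker 2: 7 ≥ 6). Maker 1 gets 8.
Both Type-A is a pure NE (Maker 1: 10 ≥ 6; Maker 2: 10 ≥ 7). Maker 1 gets 10.
Every other cell has a profitable deviation for at least one player. Highest of {8, 10} is 10.

10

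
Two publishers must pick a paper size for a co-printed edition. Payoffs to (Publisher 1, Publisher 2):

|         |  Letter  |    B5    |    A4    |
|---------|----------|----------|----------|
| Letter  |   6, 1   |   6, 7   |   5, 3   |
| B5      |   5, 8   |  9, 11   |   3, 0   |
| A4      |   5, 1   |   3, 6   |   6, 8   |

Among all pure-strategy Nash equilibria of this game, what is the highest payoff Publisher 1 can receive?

Both B5 is a pure NE (Publisher 1: 9 ≥ 6; Publisher 2: 11 ≥ 8). Publisher 1 gets 9.
Both A4 is a pure NE (Publisher 1: 6 ≥ 5; Publisher 2: 8 ≥ 6). Publisher 1 gets 6.
Every other cell has a profitable deviation for at least one player. Highest of {9, 6} is 9.

9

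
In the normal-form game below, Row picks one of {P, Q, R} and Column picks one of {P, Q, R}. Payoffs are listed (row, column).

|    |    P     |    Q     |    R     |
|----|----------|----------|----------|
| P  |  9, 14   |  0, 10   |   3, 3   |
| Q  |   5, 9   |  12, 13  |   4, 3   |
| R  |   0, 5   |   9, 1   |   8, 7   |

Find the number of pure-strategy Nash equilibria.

3

Both P: Row gets 9 (best alternative 5); Column gets 14 (best alternative 10). Neither deviates — NE.
Both Q: Row gets 12 (best alternative 9); Column gets 13 (best alternative 9). Neither deviates — NE.
Both R: Row gets 8 (best alternative 4); Column gets 7 (best alternative 5). Neither deviates — NE.
(Q, R) is not a NE: Row would switch to R (8 > 4).
No other cell survives both best-response checks, so there are 3 pure NE.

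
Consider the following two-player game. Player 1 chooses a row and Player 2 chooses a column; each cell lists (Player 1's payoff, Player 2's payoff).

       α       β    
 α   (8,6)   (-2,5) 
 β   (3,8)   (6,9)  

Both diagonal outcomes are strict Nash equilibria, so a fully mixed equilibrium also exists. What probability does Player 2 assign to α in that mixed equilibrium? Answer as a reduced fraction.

Player 2's mix q on α must make Player 1 indifferent between α and β.
Player 1's payoff from α: 8q + (-2)(1−q). From β: 3q + 6(1−q).
Set equal: 5q = 8(1−q) → q = 8/13.

8/13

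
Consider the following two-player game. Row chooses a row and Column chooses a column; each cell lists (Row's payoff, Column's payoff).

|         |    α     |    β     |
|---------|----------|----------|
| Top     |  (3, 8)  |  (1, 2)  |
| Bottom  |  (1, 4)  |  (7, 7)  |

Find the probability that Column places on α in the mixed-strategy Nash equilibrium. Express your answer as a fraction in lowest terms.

Column's mix q on α must make Row indifferent between Top and Bottom.
Row's payoff from Top: 3q + 1(1−q). From Bottom: 1q + 7(1−q).
Set equal: 2q = 6(1−q) → q = 6/8 = 3/4.

3/4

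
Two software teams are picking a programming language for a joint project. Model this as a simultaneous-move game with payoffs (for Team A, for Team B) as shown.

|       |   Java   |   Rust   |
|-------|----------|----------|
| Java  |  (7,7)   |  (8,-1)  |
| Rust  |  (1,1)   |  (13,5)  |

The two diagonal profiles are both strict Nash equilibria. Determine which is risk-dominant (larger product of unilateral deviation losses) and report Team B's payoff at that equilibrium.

7

At both Java: Team A loses 7 − 1 = 6 by deviating; Team B loses 7 − (-1) = 8. Product = 6·8 = 48.
At both Rust: Team A loses 13 − 8 = 5 by deviating; Team B loses 5 − 1 = 4. Product = 5·4 = 20.
48 > 20, so both Java is risk-dominant. Team B's payoff there is 7.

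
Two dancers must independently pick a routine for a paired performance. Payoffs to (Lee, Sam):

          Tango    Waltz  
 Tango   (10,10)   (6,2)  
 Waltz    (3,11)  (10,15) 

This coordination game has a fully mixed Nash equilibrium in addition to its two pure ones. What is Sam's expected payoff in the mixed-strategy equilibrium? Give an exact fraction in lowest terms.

Lee mixes with probability p on Tango, chosen so Sam is indifferent: 10p + 11(1−p) = 2p + 15(1−p) gives p = 1/3.
Sam's expected payoff is 10·1/3 + 11·2/3 = 32/3.

32/3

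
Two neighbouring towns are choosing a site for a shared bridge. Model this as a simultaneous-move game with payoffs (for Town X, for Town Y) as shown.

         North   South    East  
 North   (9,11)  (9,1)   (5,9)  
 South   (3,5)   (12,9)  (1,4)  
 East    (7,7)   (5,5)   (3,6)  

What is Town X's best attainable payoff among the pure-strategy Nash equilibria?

Both North is a pure NE (Town X: 9 ≥ 7; Town Y: 11 ≥ 9). Town X gets 9.
Both South is a pure NE (Town X: 12 ≥ 9; Town Y: 9 ≥ 5). Town X gets 12.
Every other cell has a profitable deviation for at least one player. Highest of {9, 12} is 12.

12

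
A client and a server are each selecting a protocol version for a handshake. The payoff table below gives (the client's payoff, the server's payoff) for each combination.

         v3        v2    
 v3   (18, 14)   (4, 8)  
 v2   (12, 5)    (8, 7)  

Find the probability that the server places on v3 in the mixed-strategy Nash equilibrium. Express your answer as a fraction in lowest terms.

2/5

The server's mix q on v3 must make the client indifferent between v3 and v2.
The client's payoff from v3: 18q + 4(1−q). From v2: 12q + 8(1−q).
Set equal: 6q = 4(1−q) → q = 4/10 = 2/5.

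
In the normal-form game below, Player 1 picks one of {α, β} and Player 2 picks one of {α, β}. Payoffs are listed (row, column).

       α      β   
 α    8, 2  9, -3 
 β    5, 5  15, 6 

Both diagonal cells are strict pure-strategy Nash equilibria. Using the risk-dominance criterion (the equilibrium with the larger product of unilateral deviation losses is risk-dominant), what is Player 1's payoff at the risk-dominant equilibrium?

8

At both α: Player 1 loses 8 − 5 = 3 by deviating; Player 2 loses 2 − (-3) = 5. Product = 3·5 = 15.
At both β: Player 1 loses 15 − 9 = 6 by deviating; Player 2 loses 6 − 5 = 1. Product = 6·1 = 6.
15 > 6, so both α is risk-dominant. Player 1's payoff there is 8.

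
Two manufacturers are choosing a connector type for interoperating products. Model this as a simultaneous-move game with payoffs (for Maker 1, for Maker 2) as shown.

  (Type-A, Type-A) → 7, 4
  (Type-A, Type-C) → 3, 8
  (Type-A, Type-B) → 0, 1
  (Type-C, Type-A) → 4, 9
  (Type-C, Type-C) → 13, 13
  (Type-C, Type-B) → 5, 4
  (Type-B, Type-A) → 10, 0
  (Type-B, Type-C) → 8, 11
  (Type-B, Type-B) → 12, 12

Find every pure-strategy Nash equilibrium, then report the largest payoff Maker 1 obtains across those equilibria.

13

Both Type-C is a pure NE (Maker 1: 13 ≥ 8; Maker 2: 13 ≥ 9). Maker 1 gets 13.
Both Type-B is a pure NE (Maker 1: 12 ≥ 5; Maker 2: 12 ≥ 11). Maker 1 gets 12.
Every other cell has a profitable deviation for at least one player. Highest of {13, 12} is 13.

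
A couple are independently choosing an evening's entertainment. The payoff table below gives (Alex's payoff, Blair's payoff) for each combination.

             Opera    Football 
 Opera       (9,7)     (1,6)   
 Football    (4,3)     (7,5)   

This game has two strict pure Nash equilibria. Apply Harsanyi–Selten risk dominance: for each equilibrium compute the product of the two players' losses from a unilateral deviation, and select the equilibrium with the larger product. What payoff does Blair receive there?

At both Opera: Alex loses 9 − 4 = 5 by deviating; Blair loses 7 − 6 = 1. Product = 5·1 = 5.
At both Football: Alex loses 7 − 1 = 6 by deviating; Blair loses 5 − 3 = 2. Product = 6·2 = 12.
12 > 5, so both Football is risk-dominant. Blair's payoff there is 5.

5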